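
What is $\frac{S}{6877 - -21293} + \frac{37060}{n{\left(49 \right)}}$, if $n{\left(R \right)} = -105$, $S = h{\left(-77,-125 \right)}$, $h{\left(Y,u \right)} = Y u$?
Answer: $- \frac{13906261}{39438} \approx -352.61$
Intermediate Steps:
$S = 9625$ ($S = \left(-77\right) \left(-125\right) = 9625$)
$\frac{S}{6877 - -21293} + \frac{37060}{n{\left(49 \right)}} = \frac{9625}{6877 - -21293} + \frac{37060}{-105} = \frac{9625}{6877 + 21293} + 37060 \left(- \frac{1}{105}\right) = \frac{9625}{28170} - \frac{7412}{21} = 9625 \cdot \frac{1}{28170} - \frac{7412}{21} = \frac{1925}{5634} - \frac{7412}{21} = - \frac{13906261}{39438}$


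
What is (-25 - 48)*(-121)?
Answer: 8833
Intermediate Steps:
(-25 - 48)*(-121) = -73*(-121) = 8833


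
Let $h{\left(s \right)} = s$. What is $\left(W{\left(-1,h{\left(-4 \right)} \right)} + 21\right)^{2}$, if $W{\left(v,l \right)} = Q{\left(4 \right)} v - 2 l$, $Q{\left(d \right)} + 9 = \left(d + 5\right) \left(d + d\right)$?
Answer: $1156$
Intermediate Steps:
$Q{\left(d \right)} = -9 + 2 d \left(5 + d\right)$ ($Q{\left(d \right)} = -9 + \left(d + 5\right) \left(d + d\right) = -9 + \left(5 + d\right) 2 d = -9 + 2 d \left(5 + d\right)$)
$W{\left(v,l \right)} = - 2 l + 63 v$ ($W{\left(v,l \right)} = \left(-9 + 2 \cdot 4^{2} + 10 \cdot 4\right) v - 2 l = \left(-9 + 2 \cdot 16 + 40\right) v - 2 l = \left(-9 + 32 + 40\right) v - 2 l = 63 v - 2 l = - 2 l + 63 v$)
$\left(W{\left(-1,h{\left(-4 \right)} \right)} + 21\right)^{2} = \left(\left(\left(-2\right) \left(-4\right) + 63 \left(-1\right)\right) + 21\right)^{2} = \left(\left(8 - 63\right) + 21\right)^{2} = \left(-55 + 21\right)^{2} = \left(-34\right)^{2} = 1156$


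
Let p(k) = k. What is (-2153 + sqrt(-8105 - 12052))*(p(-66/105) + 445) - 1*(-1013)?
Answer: -33450154/35 + 15553*I*sqrt(20157)/35 ≈ -9.5572e+5 + 63090.0*I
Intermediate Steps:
(-2153 + sqrt(-8105 - 12052))*(p(-66/105) + 445) - 1*(-1013) = (-2153 + sqrt(-8105 - 12052))*(-66/105 + 445) - 1*(-1013) = (-2153 + sqrt(-20157))*(-66*1/105 + 445) + 1013 = (-2153 + I*sqrt(20157))*(-22/35 + 445) + 1013 = (-2153 + I*sqrt(20157))*(15553/35) + 1013 = (-33485609/35 + 15553*I*sqrt(20157)/35) + 1013 = -33450154/35 + 15553*I*sqrt(20157)/35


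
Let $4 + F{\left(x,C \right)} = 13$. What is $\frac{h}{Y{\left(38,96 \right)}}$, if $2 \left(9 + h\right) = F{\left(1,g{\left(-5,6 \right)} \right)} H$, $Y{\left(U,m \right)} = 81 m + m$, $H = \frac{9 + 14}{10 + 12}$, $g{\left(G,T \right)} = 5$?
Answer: $- \frac{63}{115456} \approx -0.00054566$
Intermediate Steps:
$F{\left(x,C \right)} = 9$ ($F{\left(x,C \right)} = -4 + 13 = 9$)
$H = \frac{23}{22} \approx 1.0455$
$Y{\left(U,m \right)} = 82 m$
$h = - \frac{189}{44}$ ($h = -9 + \frac{9 \cdot \frac{23}{22}}{2} = -9 + \frac{1}{2} \cdot \frac{207}{22} = -9 + \frac{207}{44} = - \frac{189}{44} \approx -4.2955$)
$\frac{h}{Y{\left(38,96 \right)}} = - \frac{189}{44 \cdot 82 \cdot 96} = - \frac{189}{44 \cdot 7872} = \left(- \frac{189}{44}\right) \frac{1}{7872} = - \frac{63}{115456}$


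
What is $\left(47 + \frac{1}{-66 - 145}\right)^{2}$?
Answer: $\frac{98327056}{44521} \approx 2208.6$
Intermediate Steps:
$\left(47 + \frac{1}{-66 - 145}\right)^{2} = \left(47 + \frac{1}{-211}\right)^{2} = \left(47 - \frac{1}{211}\right)^{2} = \left(\frac{9916}{211}\right)^{2} = \frac{98327056}{44521}$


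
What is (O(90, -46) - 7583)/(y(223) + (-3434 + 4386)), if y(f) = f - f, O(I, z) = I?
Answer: -7493/952 ≈ -7.8708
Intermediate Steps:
y(f) = 0
(O(90, -46) - 7583)/(y(223) + (-3434 + 4386)) = (90 - 7583)/(0 + (-3434 + 4386)) = -7493/(0 + 952) = -7493/952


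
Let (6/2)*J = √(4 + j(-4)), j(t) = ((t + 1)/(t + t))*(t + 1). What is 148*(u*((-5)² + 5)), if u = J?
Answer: 370*√46 ≈ 2509.5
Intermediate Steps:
j(t) = (1 + t)²/(2*t) (j(t) = ((1 + t)/((2*t)))*(1 + t) = ((1 + t)*(1/(2*t)))*(1 + t) = ((1 + t)/(2*t))*(1 + t) = (1 + t)²/(2*t))
J = √46/12 (J = √(4 + (½)*(1 - 4)²/(-4))/3 = √(4 + (½)*(-¼)*(-3)²)/3 = √(4 + (½)*(-¼)*9)/3 = √(4 - 9/8)/3 = √(23/8)/3 = (√46/4)/3 = √46/12 ≈ 0.56519)
u = √46/12 ≈ 0.56519
148*(u*((-5)² + 5)) = 148*((√46/12)*((-5)² + 5)) = 148*((√46/12)*(25 + 5)) = 148*((√46/12)*30) = 148*(5*√46/2) = 370*√46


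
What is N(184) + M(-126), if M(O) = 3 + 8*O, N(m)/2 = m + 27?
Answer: -583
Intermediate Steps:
N(m) = 54 + 2*m (N(m) = 2*(m + 27) = 2*(27 + m) = 54 + 2*m)
N(184) + M(-126) = (54 + 2*184) + (3 + 8*(-126)) = (54 + 368) + (3 - 1008) = 422 - 1005 = -583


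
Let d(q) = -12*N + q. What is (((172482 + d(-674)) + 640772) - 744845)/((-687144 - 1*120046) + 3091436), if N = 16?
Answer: 67543/2284246 ≈ 0.029569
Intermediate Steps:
d(q) = -192 + q (d(q) = -12*16 + q = -192 + q)
(((172482 + d(-674)) + 640772) - 744845)/((-687144 - 1*120046) + 3091436) = (((172482 + (-192 - 674)) + 640772) - 744845)/((-687144 - 1*120046) + 3091436) = (((172482 - 866) + 640772) - 744845)/((-687144 - 120046) + 3091436) = ((171616 + 640772) - 744845)/(-807190 + 3091436) = (812388 - 744845)/2284246 = 67543*(1/2284246) = 67543/2284246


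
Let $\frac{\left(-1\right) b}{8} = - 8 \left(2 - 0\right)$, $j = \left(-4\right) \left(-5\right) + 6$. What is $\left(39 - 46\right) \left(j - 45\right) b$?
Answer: $17024$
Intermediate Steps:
$j = 26$ ($j = 20 + 6 = 26$)
$b = 128$ ($b = - 8 \left(- 8 \left(2 - 0\right)\right) = - 8 \left(- 8 \left(2 + 0\right)\right) = - 8 \left(\left(-8\right) 2\right) = \left(-8\right) \left(-16\right) = 128$)
$\left(39 - 46\right) \left(j - 45\right) b = \left(39 - 46\right) \left(26 - 45\right) 128 = \left(-7\right) \left(-19\right) 128 = 133 \cdot 128 = 17024$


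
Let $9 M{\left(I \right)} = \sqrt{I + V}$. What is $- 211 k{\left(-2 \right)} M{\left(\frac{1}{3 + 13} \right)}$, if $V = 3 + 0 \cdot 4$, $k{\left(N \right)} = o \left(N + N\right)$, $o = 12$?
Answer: $\frac{5908}{3} \approx 1969.3$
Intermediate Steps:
$k{\left(N \right)} = 24 N$ ($k{\left(N \right)} = 12 \left(N + N\right) = 12 \cdot 2 N = 24 N$)
$V = 3$ ($V = 3 + 0 = 3$)
$M{\left(I \right)} = \frac{\sqrt{3 + I}}{9}$ ($M{\left(I \right)} = \frac{\sqrt{I + 3}}{9} = \frac{\sqrt{3 + I}}{9}$)
$- 211 k{\left(-2 \right)} M{\left(\frac{1}{3 + 13} \right)} = - 211 \cdot 24 \left(-2\right) \frac{\sqrt{3 + \frac{1}{3 + 13}}}{9} = \left(-211\right) \left(-48\right) \frac{\sqrt{3 + \frac{1}{16}}}{9} = 10128 \frac{\sqrt{3 + \frac{1}{16}}}{9} = 10128 \frac{\sqrt{\frac{49}{16}}}{9} = 10128 \cdot \frac{1}{9} \cdot \frac{7}{4} = 10128 \cdot \frac{7}{36} = \frac{5908}{3}$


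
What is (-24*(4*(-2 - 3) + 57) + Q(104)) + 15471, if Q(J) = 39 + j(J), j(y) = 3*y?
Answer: 14934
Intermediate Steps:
Q(J) = 39 + 3*J
(-24*(4*(-2 - 3) + 57) + Q(104)) + 15471 = (-24*(4*(-2 - 3) + 57) + (39 + 3*104)) + 15471 = (-24*(4*(-5) + 57) + (39 + 312)) + 15471 = (-24*(-20 + 57) + 351) + 15471 = (-24*37 + 351) + 15471 = (-888 + 351) + 15471 = -537 + 15471 = 14934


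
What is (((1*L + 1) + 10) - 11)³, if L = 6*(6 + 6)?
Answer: 373248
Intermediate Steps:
L = 72 (L = 6*12 = 72)
(((1*L + 1) + 10) - 11)³ = (((1*72 + 1) + 10) - 11)³ = (((72 + 1) + 10) - 11)³ = ((73 + 10) - 11)³ = (83 - 11)³ = 72³ = 373248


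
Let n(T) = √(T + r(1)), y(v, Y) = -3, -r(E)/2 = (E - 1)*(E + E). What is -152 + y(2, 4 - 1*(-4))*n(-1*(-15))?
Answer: -152 - 3*√15 ≈ -163.62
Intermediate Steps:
r(E) = -4*E*(-1 + E) (r(E) = -2*(E - 1)*(E + E) = -2*(-1 + E)*2*E = -4*E*(-1 + E))
n(T) = √T (n(T) = √(T + 4*1*(1 - 1*1)) = √(T + 4*1*(1 - 1)) = √(T + 4*1*0) = √(T + 0) = √T)
-152 + y(2, 4 - 1*(-4))*n(-1*(-15)) = -152 - 3*√15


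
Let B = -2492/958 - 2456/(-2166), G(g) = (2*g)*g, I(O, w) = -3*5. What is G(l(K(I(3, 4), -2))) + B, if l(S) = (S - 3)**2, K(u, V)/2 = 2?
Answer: 276308/518757 ≈ 0.53263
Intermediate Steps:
I(O, w) = -15
K(u, V) = 4 (K(u, V) = 2*2 = 4)
l(S) = (-3 + S)**2
G(g) = 2*g**2
B = -761206/518757 (B = -2492*1/958 - 2456*(-1/2166) = -1246/479 + 1228/1083 = -761206/518757 ≈ -1.4674)
G(l(K(I(3, 4), -2))) + B = 2*((-3 + 4)**2)**2 - 761206/518757 = 2*(1**2)**2 - 761206/518757 = 2*1**2 - 761206/518757 = 2*1 - 761206/518757 = 2 - 761206/518757 = 276308/518757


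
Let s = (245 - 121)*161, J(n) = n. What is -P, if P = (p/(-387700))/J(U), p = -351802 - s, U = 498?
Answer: -61961/32179100 ≈ -0.0019255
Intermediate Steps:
s = 19964 (s = 124*161 = 19964)
p = -371766 (p = -351802 - 1*19964 = -351802 - 19964 = -371766)
P = 61961/32179100 (P = -371766/(-387700)/498 = -371766*(-1/387700)*(1/498) = (185883/193850)*(1/498) = 61961/32179100 ≈ 0.0019255)
-P = -1*61961/32179100 = -61961/32179100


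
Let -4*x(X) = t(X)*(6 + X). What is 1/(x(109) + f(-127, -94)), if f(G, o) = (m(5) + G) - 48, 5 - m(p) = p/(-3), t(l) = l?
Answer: -12/39625 ≈ -0.00030284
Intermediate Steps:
m(p) = 5 + p/3 (m(p) = 5 - p/(-3) = 5 - p*(-1)/3 = 5 - (-1)*p/3 = 5 + p/3)
x(X) = -X*(6 + X)/4
f(G, o) = -124/3 + G (f(G, o) = ((5 + (1/3)*5) + G) - 48 = ((5 + 5/3) + G) - 48 = (20/3 + G) - 48 = -124/3 + G)
1/(x(109) + f(-127, -94)) = 1/(-1/4*109*(6 + 109) + (-124/3 - 127)) = 1/(-1/4*109*115 - 505/3) = 1/(-12535/4 - 505/3) = 1/(-39625/12) = -12/39625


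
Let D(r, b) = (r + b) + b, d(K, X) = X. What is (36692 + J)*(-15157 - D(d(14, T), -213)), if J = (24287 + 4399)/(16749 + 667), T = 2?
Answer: -672515733501/1244 ≈ -5.4061e+8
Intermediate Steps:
D(r, b) = r + 2*b (D(r, b) = (b + r) + b = r + 2*b)
J = 2049/1244 (J = 28686/17416 = 28686*(1/17416) = 2049/1244 ≈ 1.6471)
(36692 + J)*(-15157 - D(d(14, T), -213)) = (36692 + 2049/1244)*(-15157 - (2 + 2*(-213))) = 45646897*(-15157 - (2 - 426))/1244 = 45646897*(-15157 - 1*(-424))/1244 = 45646897*(-15157 + 424)/1244 = (45646897/1244)*(-14733) = -672515733501/1244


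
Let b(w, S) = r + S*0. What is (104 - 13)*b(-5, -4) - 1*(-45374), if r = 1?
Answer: 45465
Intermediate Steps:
b(w, S) = 1 (b(w, S) = 1 + S*0 = 1 + 0 = 1)
(104 - 13)*b(-5, -4) - 1*(-45374) = (104 - 13)*1 - 1*(-45374) = 91*1 + 45374 = 91 + 45374 = 45465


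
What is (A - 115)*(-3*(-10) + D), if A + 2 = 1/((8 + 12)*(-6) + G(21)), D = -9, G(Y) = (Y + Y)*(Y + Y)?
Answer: -1346429/548 ≈ -2457.0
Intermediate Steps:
G(Y) = 4*Y² (G(Y) = (2*Y)*(2*Y) = 4*Y²)
A = -3287/1644 (A = -2 + 1/((8 + 12)*(-6) + 4*21²) = -2 + 1/(20*(-6) + 4*441) = -2 + 1/(-120 + 1764) = -2 + 1/1644 = -3287/1644 ≈ -1.9994)
(A - 115)*(-3*(-10) + D) = (-3287/1644 - 115)*(-3*(-10) - 9) = -192347*(30 - 9)/1644 = -192347/1644*21 = -1346429/548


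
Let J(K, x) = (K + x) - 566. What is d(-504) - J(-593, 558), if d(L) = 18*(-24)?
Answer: 169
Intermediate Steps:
J(K, x) = -566 + K + x
d(L) = -432
d(-504) - J(-593, 558) = -432 - (-566 - 593 + 558) = -432 - 1*(-601) = -432 + 601 = 169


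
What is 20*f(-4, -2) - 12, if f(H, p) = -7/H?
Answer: 23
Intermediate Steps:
20*f(-4, -2) - 12 = 20*(-7/(-4)) - 12 = 20*(-7*(-1/4)) - 12 = 20*(7/4) - 12 = 35 - 12 = 23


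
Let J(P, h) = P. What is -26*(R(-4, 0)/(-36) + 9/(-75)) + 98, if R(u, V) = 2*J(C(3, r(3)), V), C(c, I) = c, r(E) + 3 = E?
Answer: 7909/75 ≈ 105.45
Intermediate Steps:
r(E) = -3 + E
R(u, V) = 6 (R(u, V) = 2*3 = 6)
-26*(R(-4, 0)/(-36) + 9/(-75)) + 98 = -26*(6/(-36) + 9/(-75)) + 98 = -26*(6*(-1/36) + 9*(-1/75)) + 98 = -26*(-⅙ - 3/25) + 98 = -26*(-43/150) + 98 = 559/75 + 98 = 7909/75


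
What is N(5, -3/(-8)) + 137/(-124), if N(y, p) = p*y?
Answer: 191/248 ≈ 0.77016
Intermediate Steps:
N(5, -3/(-8)) + 137/(-124) = -3/(-8)*5 + 137/(-124) = -3*(-⅛)*5 + 137*(-1/124) = (3/8)*5 - 137/124 = 15/8 - 137/124 = 191/248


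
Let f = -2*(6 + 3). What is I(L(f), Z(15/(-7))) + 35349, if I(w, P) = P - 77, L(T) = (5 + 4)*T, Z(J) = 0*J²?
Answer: 35272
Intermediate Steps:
f = -18 (f = -2*9 = -18)
Z(J) = 0
L(T) = 9*T
I(w, P) = -77 + P
I(L(f), Z(15/(-7))) + 35349 = (-77 + 0) + 35349 = -77 + 35349 = 35272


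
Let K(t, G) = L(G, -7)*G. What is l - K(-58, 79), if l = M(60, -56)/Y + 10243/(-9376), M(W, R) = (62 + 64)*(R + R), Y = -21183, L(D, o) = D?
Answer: -413206985695/66203936 ≈ -6241.4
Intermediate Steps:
M(W, R) = 252*R (M(W, R) = 126*(2*R) = 252*R)
K(t, G) = G² (K(t, G) = G*G = G²)
l = -28221119/66203936 (l = (252*(-56))/(-21183) + 10243/(-9376) = -14112*(-1/21183) + 10243*(-1/9376) = 4704/7061 - 10243/9376 = -28221119/66203936 ≈ -0.42628)
l - K(-58, 79) = -28221119/66203936 - 1*79² = -28221119/66203936 - 1*6241 = -28221119/66203936 - 6241 = -413206985695/66203936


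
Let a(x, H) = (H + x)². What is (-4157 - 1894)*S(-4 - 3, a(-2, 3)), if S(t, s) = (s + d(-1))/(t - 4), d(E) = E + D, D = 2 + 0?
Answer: 12102/11 ≈ 1100.2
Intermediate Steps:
D = 2
d(E) = 2 + E (d(E) = E + 2 = 2 + E)
S(t, s) = (1 + s)/(-4 + t) (S(t, s) = (s + (2 - 1))/(t - 4) = (s + 1)/(-4 + t) = (1 + s)/(-4 + t))
(-4157 - 1894)*S(-4 - 3, a(-2, 3)) = (-4157 - 1894)*((1 + (3 - 2)²)/(-4 + (-4 - 3))) = -6051*(1 + 1²)/(-4 - 7) = -6051*(1 + 1)/(-11) = -(-6051)*2/11 = -6051*(-2/11) = 12102/11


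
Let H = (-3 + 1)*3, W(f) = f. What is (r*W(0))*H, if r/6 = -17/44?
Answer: 0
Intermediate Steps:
r = -51/22 (r = 6*(-17/44) = -51/22 ≈ -2.3182)
H = -6 (H = -2*3 = -6)
(r*W(0))*H = -51/22*0*(-6) = 0*(-6) = 0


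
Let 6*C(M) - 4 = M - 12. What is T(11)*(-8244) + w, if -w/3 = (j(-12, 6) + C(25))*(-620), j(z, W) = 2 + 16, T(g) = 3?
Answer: 14018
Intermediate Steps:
C(M) = -4/3 + M/6 (C(M) = ⅔ + (M - 12)/6 = ⅔ + (-12 + M)/6 = ⅔ + (-2 + M/6) = -4/3 + M/6)
j(z, W) = 18
w = 38750 (w = -3*(18 + (-4/3 + (⅙)*25))*(-620) = -3*(18 + (-4/3 + 25/6))*(-620) = -3*(18 + 17/6)*(-620) = -125*(-620)/2 = -3*(-38750/3) = 38750)
T(11)*(-8244) + w = 3*(-8244) + 38750 = -24732 + 38750 = 14018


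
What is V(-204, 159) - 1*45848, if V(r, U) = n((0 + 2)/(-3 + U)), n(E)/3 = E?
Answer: -1192047/26 ≈ -45848.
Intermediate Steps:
n(E) = 3*E
V(r, U) = 6/(-3 + U) (V(r, U) = 3*((0 + 2)/(-3 + U)) = 3*(2/(-3 + U)) = 6/(-3 + U))
V(-204, 159) - 1*45848 = 6/(-3 + 159) - 1*45848 = 6/156 - 45848 = 6*(1/156) - 45848 = 1/26 - 45848 = -1192047/26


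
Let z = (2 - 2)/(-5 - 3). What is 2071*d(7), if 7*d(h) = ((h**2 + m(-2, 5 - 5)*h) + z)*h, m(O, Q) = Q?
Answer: 101479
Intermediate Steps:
z = 0 (z = 0/(-8) = 0*(-1/8) = 0)
d(h) = h**3/7 (d(h) = (((h**2 + (5 - 5)*h) + 0)*h)/7 = (((h**2 + 0*h) + 0)*h)/7 = (((h**2 + 0) + 0)*h)/7 = ((h**2 + 0)*h)/7 = (h**2*h)/7 = h**3/7)
2071*d(7) = 2071*((1/7)*7**3) = 2071*((1/7)*343) = 2071*49 = 101479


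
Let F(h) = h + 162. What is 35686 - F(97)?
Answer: 35427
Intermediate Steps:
F(h) = 162 + h
35686 - F(97) = 35686 - (162 + 97) = 35686 - 1*259 = 35686 - 259 = 35427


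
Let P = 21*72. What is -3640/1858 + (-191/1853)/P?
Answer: -5099336959/2602812744 ≈ -1.9592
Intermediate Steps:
P = 1512
-3640/1858 + (-191/1853)/P = -3640/1858 - 191/1853/1512 = -3640*1/1858 - 191*1/1853*(1/1512) = -1820/929 - 191/1853*1/1512 = -1820/929 - 191/2801736 = -5099336959/2602812744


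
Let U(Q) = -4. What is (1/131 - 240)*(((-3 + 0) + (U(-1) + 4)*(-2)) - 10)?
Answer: 408707/131 ≈ 3119.9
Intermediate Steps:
(1/131 - 240)*(((-3 + 0) + (U(-1) + 4)*(-2)) - 10) = (1/131 - 240)*(((-3 + 0) + (-4 + 4)*(-2)) - 10) = (1/131 - 240)*((-3 + 0*(-2)) - 10) = -31439*((-3 + 0) - 10)/131 = -31439*(-3 - 10)/131 = -31439/131*(-13) = 408707/131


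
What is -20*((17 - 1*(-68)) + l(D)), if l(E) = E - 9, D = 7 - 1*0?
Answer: -1660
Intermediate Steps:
D = 7 (D = 7 + 0 = 7)
l(E) = -9 + E
-20*((17 - 1*(-68)) + l(D)) = -20*((17 - 1*(-68)) + (-9 + 7)) = -20*((17 + 68) - 2) = -20*(85 - 2) = -20*83 = -1660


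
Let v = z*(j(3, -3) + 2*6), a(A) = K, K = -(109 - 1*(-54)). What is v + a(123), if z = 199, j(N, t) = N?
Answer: 2822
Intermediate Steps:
K = -163 (K = -(109 + 54) = -1*163 = -163)
a(A) = -163
v = 2985 (v = 199*(3 + 2*6) = 199*(3 + 12) = 199*15 = 2985)
v + a(123) = 2985 - 163 = 2822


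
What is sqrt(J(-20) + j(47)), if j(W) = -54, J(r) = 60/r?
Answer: I*sqrt(57) ≈ 7.5498*I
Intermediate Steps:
sqrt(J(-20) + j(47)) = sqrt(60/(-20) - 54) = sqrt(60*(-1/20) - 54) = sqrt(-3 - 54) = sqrt(-57) = I*sqrt(57)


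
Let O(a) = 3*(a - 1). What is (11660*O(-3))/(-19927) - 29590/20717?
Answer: 2309082710/412827659 ≈ 5.5933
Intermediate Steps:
O(a) = -3 + 3*a (O(a) = 3*(-1 + a) = -3 + 3*a)
(11660*O(-3))/(-19927) - 29590/20717 = (11660*(-3 + 3*(-3)))/(-19927) - 29590/20717 = (11660*(-3 - 9))*(-1/19927) - 29590*1/20717 = (11660*(-12))*(-1/19927) - 29590/20717 = -139920*(-1/19927) - 29590/20717 = 139920/19927 - 29590/20717 = 2309082710/412827659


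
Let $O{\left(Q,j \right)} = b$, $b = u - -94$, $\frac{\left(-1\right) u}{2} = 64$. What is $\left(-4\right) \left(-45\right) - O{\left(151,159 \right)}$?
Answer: $214$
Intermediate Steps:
$u = -128$ ($u = \left(-2\right) 64 = -128$)
$b = -34$ ($b = -128 - -94 = -128 + 94 = -34$)
$O{\left(Q,j \right)} = -34$
$\left(-4\right) \left(-45\right) - O{\left(151,159 \right)} = \left(-4\right) \left(-45\right) - -34 = 180 + 34 = 214$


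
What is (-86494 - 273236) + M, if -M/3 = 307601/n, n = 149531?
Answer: -53791709433/149531 ≈ -3.5974e+5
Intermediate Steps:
M = -922803/149531 ≈ -6.1713
(-86494 - 273236) + M = (-86494 - 273236) - 922803/149531 = -359730 - 922803/149531 = -53791709433/149531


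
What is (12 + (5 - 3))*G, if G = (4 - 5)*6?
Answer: -84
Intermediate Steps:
G = -6 (G = -1*6 = -6)
(12 + (5 - 3))*G = (12 + (5 - 3))*(-6) = (12 + 2)*(-6) = 14*(-6) = -84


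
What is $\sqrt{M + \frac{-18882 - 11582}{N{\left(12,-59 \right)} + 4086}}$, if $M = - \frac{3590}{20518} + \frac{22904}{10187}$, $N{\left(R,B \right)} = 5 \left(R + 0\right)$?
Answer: $\frac{i \sqrt{247557332935223584430457}}{216645981609} \approx 2.2966 i$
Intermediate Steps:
$N{\left(R,B \right)} = 5 R$
$M = \frac{216686471}{104508433}$ ($M = \left(-3590\right) \frac{1}{20518} + 22904 \cdot \frac{1}{10187} = - \frac{1795}{10259} + \frac{22904}{10187} = \frac{216686471}{104508433} \approx 2.0734$)
$\sqrt{M + \frac{-18882 - 11582}{N{\left(12,-59 \right)} + 4086}} = \sqrt{\frac{216686471}{104508433} + \frac{-18882 - 11582}{5 \cdot 12 + 4086}} = \sqrt{\frac{216686471}{104508433} - \frac{30464}{60 + 4086}} = \sqrt{\frac{216686471}{104508433} - \frac{30464}{4146}} = \sqrt{\frac{216686471}{104508433} - \frac{15232}{2073}} = \sqrt{- \frac{1142681397073}{216645981609}} = \frac{i \sqrt{247557332935223584430457}}{216645981609}$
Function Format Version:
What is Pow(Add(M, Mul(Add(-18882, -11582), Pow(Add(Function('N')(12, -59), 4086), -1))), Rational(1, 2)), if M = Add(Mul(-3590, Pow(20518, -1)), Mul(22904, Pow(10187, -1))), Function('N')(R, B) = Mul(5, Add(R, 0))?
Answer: Mul(Rational(1, 216645981609), I, Pow(247557332935223584430457, Rational(1, 2))) ≈ Mul(2.2966, I)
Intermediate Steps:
Function('N')(R, B) = Mul(5, R)
M = Rational(216686471, 104508433) (M = Add(Mul(-3590, Rational(1, 20518)), Mul(22904, Rational(1, 10187))) = Add(Rational(-1795, 10259), Rational(22904, 10187)) = Rational(216686471, 104508433) ≈ 2.0734)
Pow(Add(M, Mul(Add(-18882, -11582), Pow(Add(Function('N')(12, -59), 4086), -1))), Rational(1, 2)) = Pow(Add(Rational(216686471, 104508433), Mul(Add(-18882, -11582), Pow(Add(Mul(5, 12), 4086), -1))), Rational(1, 2)) = Pow(Add(Rational(216686471, 104508433), Mul(-30464, Pow(Add(60, 4086), -1))), Rational(1, 2)) = Pow(Add(Rational(216686471, 104508433), Mul(-30464, Pow(4146, -1))), Rational(1, 2)) = Pow(Add(Rational(216686471, 104508433), Mul(-30464, Rational(1, 4146))), Rational(1, 2)) = Pow(Add(Rational(216686471, 104508433), Rational(-15232, 2073)), Rational(1, 2)) = Pow(Rational(-1142681397073, 216645981609), Rational(1, 2)) = Mul(Rational(1, 216645981609), I, Pow(247557332935223584430457, Rational(1, 2)))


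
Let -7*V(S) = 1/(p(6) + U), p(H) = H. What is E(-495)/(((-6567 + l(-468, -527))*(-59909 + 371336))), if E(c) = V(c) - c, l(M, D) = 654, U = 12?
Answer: -62369/232024949226 ≈ -2.6880e-7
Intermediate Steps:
V(S) = -1/126 (V(S) = -1/(7*(6 + 12)) = -⅐/18 = -⅐*1/18 = -1/126)
E(c) = -1/126 - c
E(-495)/(((-6567 + l(-468, -527))*(-59909 + 371336))) = (-1/126 - 1*(-495))/(((-6567 + 654)*(-59909 + 371336))) = (-1/126 + 495)/((-5913*311427)) = (62369/126)/(-1841467851) = (62369/126)*(-1/1841467851) = -62369/232024949226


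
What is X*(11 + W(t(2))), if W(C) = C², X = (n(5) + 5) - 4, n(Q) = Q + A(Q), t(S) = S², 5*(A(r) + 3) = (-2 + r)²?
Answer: 648/5 ≈ 129.60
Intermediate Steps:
A(r) = -3 + (-2 + r)²/5
n(Q) = -3 + Q + (-2 + Q)²/5 (n(Q) = Q + (-3 + (-2 + Q)²/5) = -3 + Q + (-2 + Q)²/5)
X = 24/5 (X = ((-11/5 + (⅕)*5 + (⅕)*5²) + 5) - 4 = ((-11/5 + 1 + (⅕)*25) + 5) - 4 = ((-11/5 + 1 + 5) + 5) - 4 = (19/5 + 5) - 4 = 44/5 - 4 = 24/5 ≈ 4.8000)
X*(11 + W(t(2))) = 24*(11 + (2²)²)/5 = 24*(11 + 4²)/5 = 24*(11 + 16)/5 = (24/5)*27 = 648/5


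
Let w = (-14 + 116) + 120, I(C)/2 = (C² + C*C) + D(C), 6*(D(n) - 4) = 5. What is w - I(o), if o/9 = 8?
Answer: -61571/3 ≈ -20524.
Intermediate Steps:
o = 72 (o = 9*8 = 72)
D(n) = 29/6 (D(n) = 4 + (⅙)*5 = 4 + ⅚ = 29/6)
I(C) = 29/3 + 4*C² (I(C) = 2*((C² + C*C) + 29/6) = 2*((C² + C²) + 29/6) = 2*(2*C² + 29/6) = 2*(29/6 + 2*C²) = 29/3 + 4*C²)
w = 222 (w = 102 + 120 = 222)
w - I(o) = 222 - (29/3 + 4*72²) = 222 - (29/3 + 4*5184) = 222 - (29/3 + 20736) = 222 - 1*62237/3 = 222 - 62237/3 = -61571/3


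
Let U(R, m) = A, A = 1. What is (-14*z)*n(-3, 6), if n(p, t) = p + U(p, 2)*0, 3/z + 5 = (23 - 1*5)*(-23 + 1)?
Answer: -126/401 ≈ -0.31421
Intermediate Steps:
U(R, m) = 1
z = -3/401 (z = 3/(-5 + (23 - 1*5)*(-23 + 1)) = 3/(-5 + (23 - 5)*(-22)) = 3/(-5 + 18*(-22)) = 3/(-5 - 396) = 3/(-401) = 3*(-1/401) = -3/401 ≈ -0.0074813)
n(p, t) = p (n(p, t) = p + 1*0 = p + 0 = p)
(-14*z)*n(-3, 6) = -14*(-3/401)*(-3) = (42/401)*(-3) = -126/401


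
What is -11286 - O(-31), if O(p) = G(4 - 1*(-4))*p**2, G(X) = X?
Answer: -18974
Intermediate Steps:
O(p) = 8*p**2 (O(p) = (4 - 1*(-4))*p**2 = (4 + 4)*p**2 = 8*p**2)
-11286 - O(-31) = -11286 - 8*(-31)**2 = -11286 - 8*961 = -11286 - 1*7688 = -11286 - 7688 = -18974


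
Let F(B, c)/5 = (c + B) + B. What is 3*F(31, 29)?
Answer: 1365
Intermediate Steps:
F(B, c) = 5*c + 10*B (F(B, c) = 5*((c + B) + B) = 5*((B + c) + B) = 5*(c + 2*B) = 5*c + 10*B)
3*F(31, 29) = 3*(5*29 + 10*31) = 3*(145 + 310) = 3*455 = 1365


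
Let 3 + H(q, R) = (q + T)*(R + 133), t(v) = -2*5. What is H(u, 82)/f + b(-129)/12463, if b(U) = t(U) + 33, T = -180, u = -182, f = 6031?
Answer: -969893966/75164353 ≈ -12.904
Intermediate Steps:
t(v) = -10
H(q, R) = -3 + (-180 + q)*(133 + R) (H(q, R) = -3 + (q - 180)*(R + 133) = -3 + (-180 + q)*(133 + R))
b(U) = 23 (b(U) = -10 + 33 = 23)
H(u, 82)/f + b(-129)/12463 = (-23943 - 180*82 + 133*(-182) + 82*(-182))/6031 + 23/12463 = (-23943 - 14760 - 24206 - 14924)*(1/6031) + 23*(1/12463) = -77833*1/6031 + 23/12463 = -77833/6031 + 23/12463 = -969893966/75164353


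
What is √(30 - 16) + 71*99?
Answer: 7029 + √14 ≈ 7032.7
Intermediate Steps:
√(30 - 16) + 71*99 = √14 + 7029 = 7029 + √14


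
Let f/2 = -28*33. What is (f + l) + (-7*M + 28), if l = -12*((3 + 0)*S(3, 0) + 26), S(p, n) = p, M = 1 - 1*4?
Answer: -2219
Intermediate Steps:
f = -1848 (f = 2*(-28*33) = 2*(-924) = -1848)
M = -3 (M = 1 - 4 = -3)
l = -420 (l = -12*((3 + 0)*3 + 26) = -12*(3*3 + 26) = -12*(9 + 26) = -12*35 = -420)
(f + l) + (-7*M + 28) = (-1848 - 420) + (-7*(-3) + 28) = -2268 + (21 + 28) = -2268 + 49 = -2219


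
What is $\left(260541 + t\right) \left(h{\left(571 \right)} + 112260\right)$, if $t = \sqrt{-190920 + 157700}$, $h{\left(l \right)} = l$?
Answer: $29397101571 + 225662 i \sqrt{8305} \approx 2.9397 \cdot 10^{10} + 2.0565 \cdot 10^{7} i$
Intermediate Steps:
$t = 2 i \sqrt{8305}$ ($t = \sqrt{-33220} = 2 i \sqrt{8305} \approx 182.26 i$)
$\left(260541 + t\right) \left(h{\left(571 \right)} + 112260\right) = \left(260541 + 2 i \sqrt{8305}\right) \left(571 + 112260\right) = \left(260541 + 2 i \sqrt{8305}\right) 112831 = 29397101571 + 225662 i \sqrt{8305}$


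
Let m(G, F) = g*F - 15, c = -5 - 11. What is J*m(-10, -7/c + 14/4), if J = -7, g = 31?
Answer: -11991/16 ≈ -749.44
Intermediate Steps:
c = -16
m(G, F) = -15 + 31*F (m(G, F) = 31*F - 15 = -15 + 31*F)
J*m(-10, -7/c + 14/4) = -7*(-15 + 31*(-7/(-16) + 14/4)) = -7*(-15 + 31*(-7*(-1/16) + 14*(¼))) = -7*(-15 + 31*(7/16 + 7/2)) = -7*(-15 + 31*(63/16)) = -7*(-15 + 1953/16) = -7*1713/16 = -11991/16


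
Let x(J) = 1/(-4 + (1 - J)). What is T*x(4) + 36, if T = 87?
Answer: 165/7 ≈ 23.571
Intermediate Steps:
x(J) = 1/(-3 - J)
T*x(4) + 36 = 87*(-1/(3 + 4)) + 36 = 87*(-1/7) + 36 = 87*(-1*⅐) + 36 = 87*(-⅐) + 36 = -87/7 + 36 = 165/7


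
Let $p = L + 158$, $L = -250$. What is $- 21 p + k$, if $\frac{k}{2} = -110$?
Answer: $1712$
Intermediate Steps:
$k = -220$ ($k = 2 \left(-110\right) = -220$)
$p = -92$ ($p = -250 + 158 = -92$)
$- 21 p + k = \left(-21\right) \left(-92\right) - 220 = 1932 - 220 = 1712$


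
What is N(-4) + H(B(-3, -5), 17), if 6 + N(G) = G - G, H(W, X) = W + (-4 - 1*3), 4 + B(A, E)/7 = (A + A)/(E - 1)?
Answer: -34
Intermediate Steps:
B(A, E) = -28 + 14*A/(-1 + E) (B(A, E) = -28 + 7*((A + A)/(E - 1)) = -28 + 7*((2*A)/(-1 + E)) = -28 + 7*(2*A/(-1 + E)) = -28 + 14*A/(-1 + E))
H(W, X) = -7 + W (H(W, X) = W + (-4 - 3) = W - 7 = -7 + W)
N(G) = -6 (N(G) = -6 + (G - G) = -6 + 0 = -6)
N(-4) + H(B(-3, -5), 17) = -6 + (-7 + 14*(2 - 3 - 2*(-5))/(-1 - 5)) = -6 + (-7 + 14*(2 - 3 + 10)/(-6)) = -6 + (-7 + 14*(-⅙)*9) = -6 + (-7 - 21) = -6 - 28 = -34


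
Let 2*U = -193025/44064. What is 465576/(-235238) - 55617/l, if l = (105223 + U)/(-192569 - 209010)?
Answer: 231507945359934496404/1090669168525261 ≈ 2.1226e+5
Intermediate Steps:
U = -193025/88128 (U = (-193025/44064)/2 = (-193025*1/44064)/2 = (1/2)*(-193025/44064) = -193025/88128 ≈ -2.1903)
l = -9272899519/35390354112 (l = (105223 - 193025/88128)/(-192569 - 209010) = (9272899519/88128)/(-401579) = (9272899519/88128)*(-1/401579) = -9272899519/35390354112 ≈ -0.26202)
465576/(-235238) - 55617/l = 465576/(-235238) - 55617/(-9272899519/35390354112) = 465576*(-1/235238) - 55617*(-35390354112/9272899519) = -232788/117619 + 1968305324647104/9272899519 = 231507945359934496404/1090669168525261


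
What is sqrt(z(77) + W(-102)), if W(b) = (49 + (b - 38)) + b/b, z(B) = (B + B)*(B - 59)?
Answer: 3*sqrt(298) ≈ 51.788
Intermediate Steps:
z(B) = 2*B*(-59 + B) (z(B) = (2*B)*(-59 + B) = 2*B*(-59 + B))
W(b) = 12 + b (W(b) = (49 + (-38 + b)) + 1 = (11 + b) + 1 = 12 + b)
sqrt(z(77) + W(-102)) = sqrt(2*77*(-59 + 77) + (12 - 102)) = sqrt(2*77*18 - 90) = sqrt(2772 - 90) = sqrt(2682) = 3*sqrt(298)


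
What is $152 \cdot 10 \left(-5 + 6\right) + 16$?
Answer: $1536$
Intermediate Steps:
$152 \cdot 10 \left(-5 + 6\right) + 16 = 152 \cdot 10 \cdot 1 + 16 = 152 \cdot 10 + 16 = 1520 + 16 = 1536$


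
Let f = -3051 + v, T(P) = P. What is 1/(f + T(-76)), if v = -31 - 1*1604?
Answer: -1/4762 ≈ -0.00021000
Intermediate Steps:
v = -1635 (v = -31 - 1604 = -1635)
f = -4686 (f = -3051 - 1635 = -4686)
1/(f + T(-76)) = 1/(-4686 - 76) = 1/(-4762) = -1/4762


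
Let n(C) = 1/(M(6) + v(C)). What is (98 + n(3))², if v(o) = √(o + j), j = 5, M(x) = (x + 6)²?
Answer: 515867936769/53706248 - 126968*√2/6713281 ≈ 9605.3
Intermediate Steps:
M(x) = (6 + x)²
v(o) = √(5 + o) (v(o) = √(o + 5) = √(5 + o))
n(C) = 1/(144 + √(5 + C)) (n(C) = 1/((6 + 6)² + √(5 + C)) = 1/(12² + √(5 + C)) = 1/(144 + √(5 + C)))
(98 + n(3))² = (98 + 1/(144 + √(5 + 3)))² = (98 + 1/(144 + √8))² = (98 + 1/(144 + 2*√2))²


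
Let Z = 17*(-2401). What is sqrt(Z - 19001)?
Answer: I*sqrt(59818) ≈ 244.58*I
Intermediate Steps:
Z = -40817
sqrt(Z - 19001) = sqrt(-40817 - 19001) = sqrt(-59818) = I*sqrt(59818)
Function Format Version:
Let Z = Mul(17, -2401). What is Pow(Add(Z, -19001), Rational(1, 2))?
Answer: Mul(I, Pow(59818, Rational(1, 2))) ≈ Mul(244.58, I)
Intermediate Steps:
Z = -40817
Pow(Add(Z, -19001), Rational(1, 2)) = Pow(Add(-40817, -19001), Rational(1, 2)) = Pow(-59818, Rational(1, 2)) = Mul(I, Pow(59818, Rational(1, 2)))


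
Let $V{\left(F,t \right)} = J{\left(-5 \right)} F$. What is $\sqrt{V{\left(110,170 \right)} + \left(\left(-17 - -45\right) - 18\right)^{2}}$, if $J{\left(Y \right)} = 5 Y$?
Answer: $5 i \sqrt{106} \approx 51.478 i$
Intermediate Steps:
$V{\left(F,t \right)} = - 25 F$ ($V{\left(F,t \right)} = 5 \left(-5\right) F = - 25 F$)
$\sqrt{V{\left(110,170 \right)} + \left(\left(-17 - -45\right) - 18\right)^{2}} = \sqrt{\left(-25\right) 110 + \left(\left(-17 - -45\right) - 18\right)^{2}} = \sqrt{-2750 + \left(\left(-17 + 45\right) - 18\right)^{2}} = \sqrt{-2750 + \left(28 - 18\right)^{2}} = \sqrt{-2750 + 10^{2}} = \sqrt{-2750 + 100} = \sqrt{-2650} = 5 i \sqrt{106}$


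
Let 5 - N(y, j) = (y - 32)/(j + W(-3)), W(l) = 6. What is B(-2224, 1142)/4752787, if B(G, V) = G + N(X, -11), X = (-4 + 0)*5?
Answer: -11147/23763935 ≈ -0.00046907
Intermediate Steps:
X = -20 (X = -4*5 = -20)
N(y, j) = 5 - (-32 + y)/(6 + j) (N(y, j) = 5 - (y - 32)/(j + 6) = 5 - (-32 + y)/(6 + j))
B(G, V) = -27/5 + G (B(G, V) = G + (62 - 1*(-20) + 5*(-11))/(6 - 11) = G + (62 + 20 - 55)/(-5) = G - ⅕*27 = G - 27/5 = -27/5 + G)
B(-2224, 1142)/4752787 = (-27/5 - 2224)/4752787 = -11147/5*1/4752787 = -11147/23763935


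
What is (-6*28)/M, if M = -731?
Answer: 168/731 ≈ 0.22982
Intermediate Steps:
(-6*28)/M = -6*28/(-731) = -168*(-1/731) = 168/731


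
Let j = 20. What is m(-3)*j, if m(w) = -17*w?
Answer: 1020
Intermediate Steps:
m(-3)*j = -17*(-3)*20 = 51*20 = 1020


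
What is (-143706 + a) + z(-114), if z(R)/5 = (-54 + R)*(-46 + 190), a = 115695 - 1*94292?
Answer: -243263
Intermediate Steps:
a = 21403 (a = 115695 - 94292 = 21403)
z(R) = -38880 + 720*R (z(R) = 5*((-54 + R)*(-46 + 190)) = 5*((-54 + R)*144) = 5*(-7776 + 144*R) = -38880 + 720*R)
(-143706 + a) + z(-114) = (-143706 + 21403) + (-38880 + 720*(-114)) = -122303 + (-38880 - 82080) = -122303 - 120960 = -243263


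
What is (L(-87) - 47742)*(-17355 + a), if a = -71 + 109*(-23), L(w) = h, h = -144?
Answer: 954511638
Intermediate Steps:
L(w) = -144
a = -2578 (a = -71 - 2507 = -2578)
(L(-87) - 47742)*(-17355 + a) = (-144 - 47742)*(-17355 - 2578) = -47886*(-19933) = 954511638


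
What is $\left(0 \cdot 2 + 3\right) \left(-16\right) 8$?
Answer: $-384$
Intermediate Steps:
$\left(0 \cdot 2 + 3\right) \left(-16\right) 8 = \left(0 + 3\right) \left(-16\right) 8 = 3 \left(-16\right) 8 = \left(-48\right) 8 = -384$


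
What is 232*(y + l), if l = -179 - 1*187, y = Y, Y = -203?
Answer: -132008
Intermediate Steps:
y = -203
l = -366 (l = -179 - 187 = -366)
232*(y + l) = 232*(-203 - 366) = 232*(-569) = -132008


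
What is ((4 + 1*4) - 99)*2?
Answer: -182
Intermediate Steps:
((4 + 1*4) - 99)*2 = ((4 + 4) - 99)*2 = (8 - 99)*2 = -91*2 = -182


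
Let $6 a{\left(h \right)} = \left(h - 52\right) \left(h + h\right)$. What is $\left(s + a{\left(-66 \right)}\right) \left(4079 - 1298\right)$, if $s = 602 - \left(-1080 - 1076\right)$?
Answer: $14889474$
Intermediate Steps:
$s = 2758$ ($s = 602 - \left(-1080 - 1076\right) = 602 - -2156 = 602 + 2156 = 2758$)
$a{\left(h \right)} = \frac{h \left(-52 + h\right)}{3}$ ($a{\left(h \right)} = \frac{\left(h - 52\right) \left(h + h\right)}{6} = \frac{\left(-52 + h\right) 2 h}{6} = \frac{2 h \left(-52 + h\right)}{6} = \frac{h \left(-52 + h\right)}{3}$)
$\left(s + a{\left(-66 \right)}\right) \left(4079 - 1298\right) = \left(2758 + \frac{1}{3} \left(-66\right) \left(-52 - 66\right)\right) \left(4079 - 1298\right) = \left(2758 + \frac{1}{3} \left(-66\right) \left(-118\right)\right) 2781 = \left(2758 + 2596\right) 2781 = 5354 \cdot 2781 = 14889474$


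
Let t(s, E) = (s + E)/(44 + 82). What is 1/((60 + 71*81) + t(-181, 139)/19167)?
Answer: 57501/334138310 ≈ 0.00017209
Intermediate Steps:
t(s, E) = E/126 + s/126 (t(s, E) = (E + s)/126 = (E + s)*(1/126) = E/126 + s/126)
1/((60 + 71*81) + t(-181, 139)/19167) = 1/((60 + 71*81) + ((1/126)*139 + (1/126)*(-181))/19167) = 1/((60 + 5751) + (139/126 - 181/126)*(1/19167)) = 1/(5811 - 1/3*1/19167) = 1/(5811 - 1/57501) = 1/(334138310/57501) = 57501/334138310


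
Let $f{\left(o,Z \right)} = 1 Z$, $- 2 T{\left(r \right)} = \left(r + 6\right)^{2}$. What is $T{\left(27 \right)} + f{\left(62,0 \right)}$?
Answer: $- \frac{1089}{2} \approx -544.5$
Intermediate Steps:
$T{\left(r \right)} = - \frac{\left(6 + r\right)^{2}}{2}$ ($T{\left(r \right)} = - \frac{\left(r + 6\right)^{2}}{2} = - \frac{\left(6 + r\right)^{2}}{2}$)
$f{\left(o,Z \right)} = Z$
$T{\left(27 \right)} + f{\left(62,0 \right)} = - \frac{\left(6 + 27\right)^{2}}{2} + 0 = - \frac{33^{2}}{2} + 0 = \left(- \frac{1}{2}\right) 1089 + 0 = - \frac{1089}{2} + 0 = - \frac{1089}{2}$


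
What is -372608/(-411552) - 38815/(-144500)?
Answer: 436351543/371682900 ≈ 1.1740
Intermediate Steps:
-372608/(-411552) - 38815/(-144500) = -372608*(-1/411552) - 38815*(-1/144500) = 11644/12861 + 7763/28900 = 436351543/371682900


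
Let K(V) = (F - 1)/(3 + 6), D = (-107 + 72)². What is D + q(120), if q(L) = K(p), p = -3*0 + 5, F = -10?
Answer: 11014/9 ≈ 1223.8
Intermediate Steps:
D = 1225 (D = (-35)² = 1225)
p = 5 (p = 0 + 5 = 5)
K(V) = -11/9 (K(V) = (-10 - 1)/(3 + 6) = -11/9)
q(L) = -11/9
D + q(120) = 1225 - 11/9 = 11014/9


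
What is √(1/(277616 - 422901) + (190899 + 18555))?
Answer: √90226504813385/20755 ≈ 457.66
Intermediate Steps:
√(1/(277616 - 422901) + (190899 + 18555)) = √(1/(-145285) + 209454) = √(-1/145285 + 209454) = √(30430524389/145285) = √90226504813385/20755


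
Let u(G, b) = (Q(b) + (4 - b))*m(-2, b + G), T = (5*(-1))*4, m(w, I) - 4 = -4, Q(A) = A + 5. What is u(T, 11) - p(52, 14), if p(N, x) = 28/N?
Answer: -7/13 ≈ -0.53846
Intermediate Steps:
Q(A) = 5 + A
m(w, I) = 0 (m(w, I) = 4 - 4 = 0)
T = -20 (T = -5*4 = -20)
u(G, b) = 0 (u(G, b) = ((5 + b) + (4 - b))*0 = 9*0 = 0)
u(T, 11) - p(52, 14) = 0 - 28/52 = 0 - 1*7/13 = 0 - 7/13 = -7/13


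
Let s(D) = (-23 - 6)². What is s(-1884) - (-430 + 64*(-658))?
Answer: 43383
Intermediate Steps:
s(D) = 841 (s(D) = (-29)² = 841)
s(-1884) - (-430 + 64*(-658)) = 841 - (-430 + 64*(-658)) = 841 - (-430 - 42112) = 841 - 1*(-42542) = 841 + 42542 = 43383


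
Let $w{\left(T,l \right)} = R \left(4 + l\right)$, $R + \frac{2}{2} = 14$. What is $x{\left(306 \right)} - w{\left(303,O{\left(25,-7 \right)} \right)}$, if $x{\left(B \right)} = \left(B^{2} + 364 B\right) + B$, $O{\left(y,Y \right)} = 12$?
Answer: $205118$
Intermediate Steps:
$R = 13$ ($R = -1 + 14 = 13$)
$x{\left(B \right)} = B^{2} + 365 B$
$w{\left(T,l \right)} = 52 + 13 l$ ($w{\left(T,l \right)} = 13 \left(4 + l\right) = 52 + 13 l$)
$x{\left(306 \right)} - w{\left(303,O{\left(25,-7 \right)} \right)} = 306 \left(365 + 306\right) - \left(52 + 13 \cdot 12\right) = 306 \cdot 671 - \left(52 + 156\right) = 205326 - 208 = 205118$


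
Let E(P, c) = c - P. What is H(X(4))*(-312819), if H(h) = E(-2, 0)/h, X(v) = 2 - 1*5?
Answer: 208546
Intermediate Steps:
X(v) = -3 (X(v) = 2 - 5 = -3)
H(h) = 2/h (H(h) = (0 - 1*(-2))/h = (0 + 2)/h = 2/h)
H(X(4))*(-312819) = (2/(-3))*(-312819) = (2*(-⅓))*(-312819) = -⅔*(-312819) = 208546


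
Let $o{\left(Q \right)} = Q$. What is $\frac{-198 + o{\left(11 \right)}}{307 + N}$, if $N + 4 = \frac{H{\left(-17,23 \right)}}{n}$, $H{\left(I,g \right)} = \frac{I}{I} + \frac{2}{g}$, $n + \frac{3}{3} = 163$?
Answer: $- \frac{696762}{1129003} \approx -0.61715$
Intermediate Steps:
$n = 162$ ($n = -1 + 163 = 162$)
$H{\left(I,g \right)} = 1 + \frac{2}{g}$
$N = - \frac{14879}{3726}$ ($N = -4 + \frac{\frac{1}{23} \left(2 + 23\right)}{162} = -4 + \frac{1}{23} \cdot 25 \cdot \frac{1}{162} = -4 + \frac{25}{23} \cdot \frac{1}{162} = -4 + \frac{25}{3726} = - \frac{14879}{3726} \approx -3.9933$)
$\frac{-198 + o{\left(11 \right)}}{307 + N} = \frac{-198 + 11}{307 - \frac{14879}{3726}} = - \frac{187}{\frac{1129003}{3726}} = \left(-187\right) \frac{3726}{1129003} = - \frac{696762}{1129003}$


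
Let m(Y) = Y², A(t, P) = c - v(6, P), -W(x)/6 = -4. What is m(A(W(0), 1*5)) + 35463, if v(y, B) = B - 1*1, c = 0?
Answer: 35479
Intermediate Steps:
W(x) = 24 (W(x) = -6*(-4) = 24)
v(y, B) = -1 + B (v(y, B) = B - 1 = -1 + B)
A(t, P) = 1 - P (A(t, P) = 0 - (-1 + P) = 0 + (1 - P) = 1 - P)
m(A(W(0), 1*5)) + 35463 = (1 - 5)² + 35463 = (-4)² + 35463 = 16 + 35463 = 35479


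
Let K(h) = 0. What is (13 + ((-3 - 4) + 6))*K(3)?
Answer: 0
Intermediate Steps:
(13 + ((-3 - 4) + 6))*K(3) = (13 + ((-3 - 4) + 6))*0 = (13 + (-7 + 6))*0 = (13 - 1)*0 = 12*0 = 0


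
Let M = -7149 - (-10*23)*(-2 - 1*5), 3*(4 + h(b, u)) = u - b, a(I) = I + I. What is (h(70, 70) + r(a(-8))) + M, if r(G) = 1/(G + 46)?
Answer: -262889/30 ≈ -8763.0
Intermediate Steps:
a(I) = 2*I
r(G) = 1/(46 + G)
h(b, u) = -4 - b/3 + u/3 (h(b, u) = -4 + (u - b)/3 = -4 + (-b/3 + u/3) = -4 - b/3 + u/3)
M = -8759 (M = -7149 - (-230)*(-2 - 5) = -7149 - (-230)*(-7) = -7149 - 1*1610 = -7149 - 1610 = -8759)
(h(70, 70) + r(a(-8))) + M = ((-4 - ⅓*70 + (⅓)*70) + 1/(46 + 2*(-8))) - 8759 = ((-4 - 70/3 + 70/3) + 1/(46 - 16)) - 8759 = (-4 + 1/30) - 8759 = -119/30 - 8759 = -262889/30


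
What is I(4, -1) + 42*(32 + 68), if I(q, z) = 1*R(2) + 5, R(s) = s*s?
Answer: 4209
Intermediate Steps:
R(s) = s**2
I(q, z) = 9 (I(q, z) = 1*2**2 + 5 = 1*4 + 5 = 4 + 5 = 9)
I(4, -1) + 42*(32 + 68) = 9 + 42*(32 + 68) = 9 + 42*100 = 9 + 4200 = 4209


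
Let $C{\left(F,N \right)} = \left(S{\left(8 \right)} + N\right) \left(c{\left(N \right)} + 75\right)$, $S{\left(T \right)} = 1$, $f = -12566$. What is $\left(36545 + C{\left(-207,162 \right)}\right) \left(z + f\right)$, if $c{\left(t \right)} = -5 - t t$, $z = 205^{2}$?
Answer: $-124606179003$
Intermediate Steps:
$z = 42025$
$c{\left(t \right)} = -5 - t^{2}$
$C{\left(F,N \right)} = \left(1 + N\right) \left(70 - N^{2}\right)$ ($C{\left(F,N \right)} = \left(1 + N\right) \left(\left(-5 - N^{2}\right) + 75\right) = \left(1 + N\right) \left(70 - N^{2}\right)$)
$\left(36545 + C{\left(-207,162 \right)}\right) \left(z + f\right) = \left(36545 + \left(70 - 162^{2} - 162^{3} + 70 \cdot 162\right)\right) \left(42025 - 12566\right) = \left(36545 + \left(70 - 26244 - 4251528 + 11340\right)\right) 29459 = \left(36545 - 4266362\right) 29459 = \left(-4229817\right) 29459 = -124606179003$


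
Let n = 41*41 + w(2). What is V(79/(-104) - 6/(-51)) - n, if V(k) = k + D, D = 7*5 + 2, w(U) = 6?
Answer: -2918335/1768 ≈ -1650.6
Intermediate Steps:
D = 37 (D = 35 + 2 = 37)
n = 1687 (n = 41*41 + 6 = 1681 + 6 = 1687)
V(k) = 37 + k (V(k) = k + 37 = 37 + k)
V(79/(-104) - 6/(-51)) - n = (37 + (79/(-104) - 6/(-51))) - 1*1687 = (37 + (79*(-1/104) - 6*(-1/51))) - 1687 = (37 + (-79/104 + 2/17)) - 1687 = (37 - 1135/1768) - 1687 = 64281/1768 - 1687 = -2918335/1768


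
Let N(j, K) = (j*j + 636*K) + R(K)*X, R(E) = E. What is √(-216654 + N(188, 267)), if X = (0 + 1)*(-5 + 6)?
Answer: I*√11231 ≈ 105.98*I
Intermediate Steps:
X = 1 (X = 1*1 = 1)
N(j, K) = j² + 637*K (N(j, K) = (j*j + 636*K) + K*1 = (j² + 636*K) + K = j² + 637*K)
√(-216654 + N(188, 267)) = √(-216654 + (188² + 637*267)) = √(-216654 + (35344 + 170079)) = √(-216654 + 205423) = √(-11231) = I*√11231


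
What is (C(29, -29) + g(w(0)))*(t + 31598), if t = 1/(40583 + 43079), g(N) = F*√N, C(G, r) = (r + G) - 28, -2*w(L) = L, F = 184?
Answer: -37009726278/41831 ≈ -8.8474e+5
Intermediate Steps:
w(L) = -L/2
C(G, r) = -28 + G + r (C(G, r) = (G + r) - 28 = -28 + G + r)
g(N) = 184*√N
t = 1/83662 ≈ 1.1953e-5
(C(29, -29) + g(w(0)))*(t + 31598) = ((-28 + 29 - 29) + 184*√(-½*0))*(1/83662 + 31598) = (-28 + 184*√0)*(2643551877/83662) = (-28 + 184*0)*(2643551877/83662) = (-28 + 0)*(2643551877/83662) = -28*2643551877/83662 = -37009726278/41831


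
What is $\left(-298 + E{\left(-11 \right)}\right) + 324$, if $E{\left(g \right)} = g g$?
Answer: $147$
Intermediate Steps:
$E{\left(g \right)} = g^{2}$
$\left(-298 + E{\left(-11 \right)}\right) + 324 = \left(-298 + \left(-11\right)^{2}\right) + 324 = \left(-298 + 121\right) + 324 = -177 + 324 = 147$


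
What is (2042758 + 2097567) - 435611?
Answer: 3704714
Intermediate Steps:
(2042758 + 2097567) - 435611 = 4140325 - 435611 = 3704714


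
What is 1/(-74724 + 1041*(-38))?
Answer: -1/114282 ≈ -8.7503e-6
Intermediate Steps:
1/(-74724 + 1041*(-38)) = 1/(-74724 - 39558) = 1/(-114282) = -1/114282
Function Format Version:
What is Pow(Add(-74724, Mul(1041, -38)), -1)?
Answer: Rational(-1, 114282) ≈ -8.7503e-6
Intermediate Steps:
Pow(Add(-74724, Mul(1041, -38)), -1) = Pow(Add(-74724, -39558), -1) = Pow(-114282, -1) = Rational(-1, 114282)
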